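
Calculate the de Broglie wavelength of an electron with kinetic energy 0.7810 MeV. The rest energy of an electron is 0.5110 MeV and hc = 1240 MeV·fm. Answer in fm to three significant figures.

λ = 1040 fm

Total energy E = KE + m₀c² = 0.7810 + 0.5110 = 1.2920 MeV.
(pc)² = E² − (m₀c²)² = (1.2920)² − (0.5110)² = 1.408 MeV², so pc = 1.187 MeV.
λ = hc/(pc) = 1240 MeV·fm / 1.187 MeV = 1040 fm.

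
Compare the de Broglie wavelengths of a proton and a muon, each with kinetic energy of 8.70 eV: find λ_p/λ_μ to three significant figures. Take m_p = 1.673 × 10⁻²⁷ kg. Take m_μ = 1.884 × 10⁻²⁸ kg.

λ_p/λ_μ = 0.336

At fixed KE, p = √(2mKE) so λ = h/p ∝ 1/√m.
λ_p/λ_μ = √(m_μ/m_p) = √(1.884 × 10⁻²⁸/1.673 × 10⁻²⁷) = √(0.1126) = 0.336.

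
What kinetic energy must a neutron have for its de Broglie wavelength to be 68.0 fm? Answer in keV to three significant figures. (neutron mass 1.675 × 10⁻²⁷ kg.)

KE = 177 keV

p = h/λ = 6.626 × 10⁻³⁴ / 6.800 × 10⁻¹⁴ = 9.744 × 10⁻²¹ kg·m/s.
KE = p²/(2m) = (9.744 × 10⁻²¹)² / (2 × 1.675 × 10⁻²⁷) = 2.834 × 10⁻¹⁴ J = 177 keV.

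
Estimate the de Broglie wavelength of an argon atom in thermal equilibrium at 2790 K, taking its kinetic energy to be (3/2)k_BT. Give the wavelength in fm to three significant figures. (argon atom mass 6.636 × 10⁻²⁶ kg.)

KE = (3/2)k_BT = 1.5 × 1.381 × 10⁻²³ × 2790 = 5.779 × 10⁻²⁰ J.
p = √(2mKE) = √(2 × 6.636 × 10⁻²⁶ × 5.779 × 10⁻²⁰) = 8.758 × 10⁻²³ kg·m/s.
λ = h/p = 7.57 × 10⁻¹² m = 7570 fm.

λ = 7570 fm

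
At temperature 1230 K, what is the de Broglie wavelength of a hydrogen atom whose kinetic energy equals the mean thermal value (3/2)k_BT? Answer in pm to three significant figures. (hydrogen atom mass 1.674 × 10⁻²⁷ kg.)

KE = (3/2)k_BT = 1.5 × 1.381 × 10⁻²³ × 1230 = 2.548 × 10⁻²⁰ J.
p = √(2mKE) = √(2 × 1.674 × 10⁻²⁷ × 2.548 × 10⁻²⁰) = 9.236 × 10⁻²⁴ kg·m/s.
λ = h/p = 7.17 × 10⁻¹¹ m = 71.7 pm.

λ = 71.7 pm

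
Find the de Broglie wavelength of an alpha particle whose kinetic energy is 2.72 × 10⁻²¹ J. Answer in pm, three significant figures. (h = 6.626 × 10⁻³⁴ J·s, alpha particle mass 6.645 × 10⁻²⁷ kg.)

λ = 110 pm

p = √(2mKE) = √(2 × 6.645 × 10⁻²⁷ × 2.720 × 10⁻²¹) = 6.012 × 10⁻²⁴ kg·m/s.
λ = h/p = 6.626 × 10⁻³⁴ / 6.012 × 10⁻²⁴ = 1.10 × 10⁻¹⁰ m = 110 pm.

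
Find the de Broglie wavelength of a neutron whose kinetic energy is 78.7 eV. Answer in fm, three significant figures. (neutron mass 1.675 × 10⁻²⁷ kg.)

KE = 78.7 eV = 1.261 × 10⁻¹⁷ J.
p = √(2mKE) = √(2 × 1.675 × 10⁻²⁷ × 1.261 × 10⁻¹⁷) = 2.055 × 10⁻²² kg·m/s.
λ = h/p = 6.626 × 10⁻³⁴ / 2.055 × 10⁻²² = 3.22 × 10⁻¹² m = 3220 fm.

λ = 3220 fm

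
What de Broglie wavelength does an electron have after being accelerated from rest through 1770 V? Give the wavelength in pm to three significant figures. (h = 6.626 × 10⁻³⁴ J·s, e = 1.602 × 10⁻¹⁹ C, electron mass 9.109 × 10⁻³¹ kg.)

KE = eV = 1.602 × 10⁻¹⁹ × 1770 = 2.836 × 10⁻¹⁶ J.
p = √(2mKE) = √(2 × 9.109 × 10⁻³¹ × 2.836 × 10⁻¹⁶) = 2.273 × 10⁻²³ kg·m/s.
λ = h/p = 6.626 × 10⁻³⁴ / 2.273 × 10⁻²³ = 2.92 × 10⁻¹¹ m = 29.2 pm.

λ = 29.2 pm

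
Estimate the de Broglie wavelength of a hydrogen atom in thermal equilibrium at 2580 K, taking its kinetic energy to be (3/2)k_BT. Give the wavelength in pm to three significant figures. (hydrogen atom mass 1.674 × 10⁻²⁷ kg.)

λ = 49.5 pm

KE = (3/2)k_BT = 1.5 × 1.381 × 10⁻²³ × 2580 = 5.344 × 10⁻²⁰ J.
p = √(2mKE) = √(2 × 1.674 × 10⁻²⁷ × 5.344 × 10⁻²⁰) = 1.338 × 10⁻²³ kg·m/s.
λ = h/p = 4.95 × 10⁻¹¹ m = 49.5 pm.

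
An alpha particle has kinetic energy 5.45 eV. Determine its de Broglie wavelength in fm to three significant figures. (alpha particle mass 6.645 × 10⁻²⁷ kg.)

λ = 6150 fm

KE = 5.45 eV = 8.731 × 10⁻¹⁹ J.
p = √(2mKE) = √(2 × 6.645 × 10⁻²⁷ × 8.731 × 10⁻¹⁹) = 1.077 × 10⁻²² kg·m/s.
λ = h/p = 6.626 × 10⁻³⁴ / 1.077 × 10⁻²² = 6.15 × 10⁻¹² m = 6150 fm.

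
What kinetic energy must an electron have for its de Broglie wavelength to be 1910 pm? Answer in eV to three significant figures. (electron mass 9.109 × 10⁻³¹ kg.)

p = h/λ = 6.626 × 10⁻³⁴ / 1.910 × 10⁻⁹ = 3.469 × 10⁻²⁵ kg·m/s.
KE = p²/(2m) = (3.469 × 10⁻²⁵)² / (2 × 9.109 × 10⁻³¹) = 6.606 × 10⁻²⁰ J = 0.412 eV.

KE = 0.412 eV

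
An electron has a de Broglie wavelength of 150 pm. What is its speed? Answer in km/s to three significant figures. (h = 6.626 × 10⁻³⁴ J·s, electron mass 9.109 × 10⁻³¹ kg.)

p = h/λ = 6.626 × 10⁻³⁴ / 1.500 × 10⁻¹⁰ = 4.417 × 10⁻²⁴ kg·m/s.
v = p/m = 4.417 × 10⁻²⁴ / 9.109 × 10⁻³¹ = 4.85 × 10⁶ m/s = 4850 km/s.

v = 4850 km/s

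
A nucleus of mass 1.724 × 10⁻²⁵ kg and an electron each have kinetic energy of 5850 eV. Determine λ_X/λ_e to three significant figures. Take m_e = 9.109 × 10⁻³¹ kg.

λ_X/λ_e = 2.30 × 10⁻³

At fixed KE, p = √(2mKE) so λ = h/p ∝ 1/√m.
λ_X/λ_e = √(m_e/m_X) = √(9.109 × 10⁻³¹/1.724 × 10⁻²⁵) = √(5.284 × 10⁻⁶) = 2.30 × 10⁻³.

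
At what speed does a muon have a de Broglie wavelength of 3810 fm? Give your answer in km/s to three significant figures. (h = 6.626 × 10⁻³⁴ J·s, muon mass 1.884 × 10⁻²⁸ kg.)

v = 923 km/s

p = h/λ = 6.626 × 10⁻³⁴ / 3.810 × 10⁻¹² = 1.739 × 10⁻²² kg·m/s.
v = p/m = 1.739 × 10⁻²² / 1.884 × 10⁻²⁸ = 9.23 × 10⁵ m/s = 923 km/s.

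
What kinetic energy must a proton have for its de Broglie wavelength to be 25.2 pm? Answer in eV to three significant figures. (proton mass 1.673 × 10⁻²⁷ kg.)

KE = 1.29 eV

p = h/λ = 6.626 × 10⁻³⁴ / 2.520 × 10⁻¹¹ = 2.629 × 10⁻²³ kg·m/s.
KE = p²/(2m) = (2.629 × 10⁻²³)² / (2 × 1.673 × 10⁻²⁷) = 2.066 × 10⁻¹⁹ J = 1.29 eV.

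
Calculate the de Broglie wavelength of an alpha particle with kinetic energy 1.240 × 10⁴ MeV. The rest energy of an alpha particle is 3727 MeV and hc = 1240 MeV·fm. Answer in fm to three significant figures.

λ = 0.0790 fm

Total energy E = KE + m₀c² = 1.240 × 10⁴ + 3727 = 16127 MeV.
(pc)² = E² − (m₀c²)² = (16127)² − (3727)² = 2.462 × 10⁸ MeV², so pc = 1.569 × 10⁴ MeV.
λ = hc/(pc) = 1240 MeV·fm / 1.569 × 10⁴ MeV = 0.0790 fm.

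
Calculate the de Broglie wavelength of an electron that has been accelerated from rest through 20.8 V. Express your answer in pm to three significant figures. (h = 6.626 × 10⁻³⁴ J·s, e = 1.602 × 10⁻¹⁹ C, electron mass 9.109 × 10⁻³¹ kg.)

KE = eV = 1.602 × 10⁻¹⁹ × 20.80 = 3.332 × 10⁻¹⁸ J.
p = √(2mKE) = √(2 × 9.109 × 10⁻³¹ × 3.332 × 10⁻¹⁸) = 2.464 × 10⁻²⁴ kg·m/s.
λ = h/p = 6.626 × 10⁻³⁴ / 2.464 × 10⁻²⁴ = 2.69 × 10⁻¹⁰ m = 269 pm.

λ = 269 pm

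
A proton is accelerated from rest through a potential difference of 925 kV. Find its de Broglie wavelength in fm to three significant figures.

KE = eV = 1.602 × 10⁻¹⁹ × 9.250 × 10⁵ = 1.482 × 10⁻¹³ J.
p = √(2mKE) = √(2 × 1.673 × 10⁻²⁷ × 1.482 × 10⁻¹³) = 2.227 × 10⁻²⁰ kg·m/s.
λ = h/p = 6.626 × 10⁻³⁴ / 2.227 × 10⁻²⁰ = 2.98 × 10⁻¹⁴ m = 29.8 fm.

λ = 29.8 fm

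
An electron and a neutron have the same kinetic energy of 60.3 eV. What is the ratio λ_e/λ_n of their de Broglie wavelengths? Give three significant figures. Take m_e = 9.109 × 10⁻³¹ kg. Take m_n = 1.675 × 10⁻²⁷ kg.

λ_e/λ_n = 42.9

At fixed KE, p = √(2mKE) so λ = h/p ∝ 1/√m.
λ_e/λ_n = √(m_n/m_e) = √(1.675 × 10⁻²⁷/9.109 × 10⁻³¹) = √(1839) = 42.9.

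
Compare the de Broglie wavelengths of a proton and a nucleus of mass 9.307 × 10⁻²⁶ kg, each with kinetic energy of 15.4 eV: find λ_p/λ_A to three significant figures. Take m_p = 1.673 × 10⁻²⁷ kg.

λ_p/λ_A = 7.46

At fixed KE, p = √(2mKE) so λ = h/p ∝ 1/√m.
λ_p/λ_A = √(m_A/m_p) = √(9.307 × 10⁻²⁶/1.673 × 10⁻²⁷) = √(55.63) = 7.46.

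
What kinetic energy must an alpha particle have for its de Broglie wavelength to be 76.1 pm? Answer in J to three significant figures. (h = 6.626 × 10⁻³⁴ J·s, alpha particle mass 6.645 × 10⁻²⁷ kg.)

KE = 5.70 × 10⁻²¹ J

p = h/λ = 6.626 × 10⁻³⁴ / 7.610 × 10⁻¹¹ = 8.707 × 10⁻²⁴ kg·m/s.
KE = p²/(2m) = (8.707 × 10⁻²⁴)² / (2 × 6.645 × 10⁻²⁷) = 5.704 × 10⁻²¹ J = 5.70 × 10⁻²¹ J.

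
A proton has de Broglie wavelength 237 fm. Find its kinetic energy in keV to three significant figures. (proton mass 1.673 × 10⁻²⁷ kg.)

KE = 14.6 keV

p = h/λ = 6.626 × 10⁻³⁴ / 2.370 × 10⁻¹³ = 2.796 × 10⁻²¹ kg·m/s.
KE = p²/(2m) = (2.796 × 10⁻²¹)² / (2 × 1.673 × 10⁻²⁷) = 2.336 × 10⁻¹⁵ J = 14.6 keV.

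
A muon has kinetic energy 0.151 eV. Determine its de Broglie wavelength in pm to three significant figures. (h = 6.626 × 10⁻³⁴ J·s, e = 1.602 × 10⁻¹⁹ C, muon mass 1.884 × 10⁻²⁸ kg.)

KE = 0.151 eV = 2.419 × 10⁻²⁰ J.
p = √(2mKE) = √(2 × 1.884 × 10⁻²⁸ × 2.419 × 10⁻²⁰) = 3.019 × 10⁻²⁴ kg·m/s.
λ = h/p = 6.626 × 10⁻³⁴ / 3.019 × 10⁻²⁴ = 2.19 × 10⁻¹⁰ m = 219 pm.

λ = 219 pm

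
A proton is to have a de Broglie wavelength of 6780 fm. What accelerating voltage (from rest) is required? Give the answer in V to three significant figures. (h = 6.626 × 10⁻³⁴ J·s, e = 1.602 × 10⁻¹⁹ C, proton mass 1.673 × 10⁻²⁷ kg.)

V = 17.8 V

p = h/λ = 6.626 × 10⁻³⁴ / 6.780 × 10⁻¹² = 9.773 × 10⁻²³ kg·m/s.
KE = p²/(2m) = 2.854 × 10⁻¹⁸ J.
V = KE/e = 2.854 × 10⁻¹⁸ / (1.602 × 10⁻¹⁹) = 17.8 V.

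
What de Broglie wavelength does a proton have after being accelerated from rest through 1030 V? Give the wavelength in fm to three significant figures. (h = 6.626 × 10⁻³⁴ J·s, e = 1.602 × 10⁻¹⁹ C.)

KE = eV = 1.602 × 10⁻¹⁹ × 1030 = 1.650 × 10⁻¹⁶ J.
p = √(2mKE) = √(2 × 1.673 × 10⁻²⁷ × 1.650 × 10⁻¹⁶) = 7.430 × 10⁻²² kg·m/s.
λ = h/p = 6.626 × 10⁻³⁴ / 7.430 × 10⁻²² = 8.92 × 10⁻¹³ m = 892 fm.

λ = 892 fm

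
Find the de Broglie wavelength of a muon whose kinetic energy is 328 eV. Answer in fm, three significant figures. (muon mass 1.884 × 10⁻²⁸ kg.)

λ = 4710 fm

KE = 328 eV = 5.255 × 10⁻¹⁷ J.
p = √(2mKE) = √(2 × 1.884 × 10⁻²⁸ × 5.255 × 10⁻¹⁷) = 1.407 × 10⁻²² kg·m/s.
λ = h/p = 6.626 × 10⁻³⁴ / 1.407 × 10⁻²² = 4.71 × 10⁻¹² m = 4710 fm.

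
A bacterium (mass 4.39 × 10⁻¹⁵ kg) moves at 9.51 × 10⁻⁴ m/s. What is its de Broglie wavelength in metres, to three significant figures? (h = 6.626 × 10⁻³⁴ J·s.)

λ = 1.59 × 10⁻¹⁶ m

p = mv = 4.39 × 10⁻¹⁵ × 9.51 × 10⁻⁴ = 4.175 × 10⁻¹⁸ kg·m/s.
λ = h/p = 6.626 × 10⁻³⁴ / 4.175 × 10⁻¹⁸ = 1.59 × 10⁻¹⁶ m.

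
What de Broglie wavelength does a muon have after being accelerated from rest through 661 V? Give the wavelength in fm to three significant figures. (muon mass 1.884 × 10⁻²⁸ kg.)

KE = eV = 1.602 × 10⁻¹⁹ × 661.0 = 1.059 × 10⁻¹⁶ J.
p = √(2mKE) = √(2 × 1.884 × 10⁻²⁸ × 1.059 × 10⁻¹⁶) = 1.998 × 10⁻²² kg·m/s.
λ = h/p = 6.626 × 10⁻³⁴ / 1.998 × 10⁻²² = 3.32 × 10⁻¹² m = 3320 fm.

λ = 3320 fm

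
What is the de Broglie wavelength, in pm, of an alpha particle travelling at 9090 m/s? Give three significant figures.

p = mv = 6.645 × 10⁻²⁷ × 9090 = 6.040 × 10⁻²³ kg·m/s.
λ = h/p = 6.626 × 10⁻³⁴ / 6.040 × 10⁻²³ = 1.10 × 10⁻¹¹ m = 11.0 pm.

λ = 11.0 pm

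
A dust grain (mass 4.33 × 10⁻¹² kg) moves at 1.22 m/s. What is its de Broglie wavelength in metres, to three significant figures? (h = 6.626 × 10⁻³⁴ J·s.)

λ = 1.25 × 10⁻²² m

p = mv = 4.33 × 10⁻¹² × 1.22 = 5.283 × 10⁻¹² kg·m/s.
λ = h/p = 6.626 × 10⁻³⁴ / 5.283 × 10⁻¹² = 1.25 × 10⁻²² m.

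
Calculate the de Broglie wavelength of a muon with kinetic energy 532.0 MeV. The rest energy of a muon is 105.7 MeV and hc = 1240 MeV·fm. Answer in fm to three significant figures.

λ = 1.97 fm

Total energy E = KE + m₀c² = 532.0 + 105.7 = 637.7 MeV.
(pc)² = E² − (m₀c²)² = (637.7)² − (105.7)² = 3.955 × 10⁵ MeV², so pc = 628.9 MeV.
λ = hc/(pc) = 1240 MeV·fm / 628.9 MeV = 1.97 fm.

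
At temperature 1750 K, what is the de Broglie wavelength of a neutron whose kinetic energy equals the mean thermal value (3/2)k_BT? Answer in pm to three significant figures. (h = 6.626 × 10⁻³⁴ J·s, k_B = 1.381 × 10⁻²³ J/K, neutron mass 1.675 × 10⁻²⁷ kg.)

KE = (3/2)k_BT = 1.5 × 1.381 × 10⁻²³ × 1750 = 3.625 × 10⁻²⁰ J.
p = √(2mKE) = √(2 × 1.675 × 10⁻²⁷ × 3.625 × 10⁻²⁰) = 1.102 × 10⁻²³ kg·m/s.
λ = h/p = 6.01 × 10⁻¹¹ m = 60.1 pm.

λ = 60.1 pm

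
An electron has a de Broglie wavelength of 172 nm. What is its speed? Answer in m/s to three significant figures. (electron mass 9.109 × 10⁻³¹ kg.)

v = 4230 m/s

p = h/λ = 6.626 × 10⁻³⁴ / 1.720 × 10⁻⁷ = 3.852 × 10⁻²⁷ kg·m/s.
v = p/m = 3.852 × 10⁻²⁷ / 9.109 × 10⁻³¹ = 4.23 × 10³ m/s = 4230 m/s.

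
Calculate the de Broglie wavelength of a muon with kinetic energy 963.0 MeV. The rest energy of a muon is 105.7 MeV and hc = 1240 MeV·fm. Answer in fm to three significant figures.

λ = 1.17 fm

Total energy E = KE + m₀c² = 963.0 + 105.7 = 1068.7 MeV.
(pc)² = E² − (m₀c²)² = (1068.7)² − (105.7)² = 1.131 × 10⁶ MeV², so pc = 1063 MeV.
λ = hc/(pc) = 1240 MeV·fm / 1063 MeV = 1.17 fm.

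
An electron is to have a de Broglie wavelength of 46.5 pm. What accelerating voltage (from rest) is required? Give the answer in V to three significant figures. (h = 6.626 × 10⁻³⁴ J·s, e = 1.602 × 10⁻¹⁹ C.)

p = h/λ = 6.626 × 10⁻³⁴ / 4.650 × 10⁻¹¹ = 1.425 × 10⁻²³ kg·m/s.
KE = p²/(2m) = 1.115 × 10⁻¹⁶ J.
V = KE/e = 1.115 × 10⁻¹⁶ / (1.602 × 10⁻¹⁹) = 696 V.

V = 696 V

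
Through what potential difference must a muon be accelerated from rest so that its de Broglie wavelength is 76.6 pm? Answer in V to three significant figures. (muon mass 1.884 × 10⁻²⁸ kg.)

p = h/λ = 6.626 × 10⁻³⁴ / 7.660 × 10⁻¹¹ = 8.650 × 10⁻²⁴ kg·m/s.
KE = p²/(2m) = 1.986 × 10⁻¹⁹ J.
V = KE/e = 1.986 × 10⁻¹⁹ / (1.602 × 10⁻¹⁹) = 1.24 V.

V = 1.24 V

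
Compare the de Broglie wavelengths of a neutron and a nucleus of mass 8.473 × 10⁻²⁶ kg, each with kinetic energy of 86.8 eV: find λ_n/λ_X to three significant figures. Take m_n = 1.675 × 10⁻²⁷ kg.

At fixed KE, p = √(2mKE) so λ = h/p ∝ 1/√m.
λ_n/λ_X = √(m_X/m_n) = √(8.473 × 10⁻²⁶/1.675 × 10⁻²⁷) = √(50.59) = 7.11.

λ_n/λ_X = 7.11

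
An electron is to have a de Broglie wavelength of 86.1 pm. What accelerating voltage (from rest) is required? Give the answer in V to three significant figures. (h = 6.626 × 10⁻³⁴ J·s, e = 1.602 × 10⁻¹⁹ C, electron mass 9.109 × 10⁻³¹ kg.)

V = 203 V

p = h/λ = 6.626 × 10⁻³⁴ / 8.610 × 10⁻¹¹ = 7.696 × 10⁻²⁴ kg·m/s.
KE = p²/(2m) = 3.251 × 10⁻¹⁷ J.
V = KE/e = 3.251 × 10⁻¹⁷ / (1.602 × 10⁻¹⁹) = 203 V.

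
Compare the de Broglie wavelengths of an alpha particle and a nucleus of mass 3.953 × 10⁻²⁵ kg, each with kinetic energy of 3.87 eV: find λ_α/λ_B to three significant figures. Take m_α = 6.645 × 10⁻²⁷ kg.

λ_α/λ_B = 7.71

At fixed KE, p = √(2mKE) so λ = h/p ∝ 1/√m.
λ_α/λ_B = √(m_B/m_α) = √(3.953 × 10⁻²⁵/6.645 × 10⁻²⁷) = √(59.49) = 7.71.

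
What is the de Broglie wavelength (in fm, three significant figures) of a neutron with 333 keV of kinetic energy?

KE = 333 keV = 5.335 × 10⁻¹⁴ J.
p = √(2mKE) = √(2 × 1.675 × 10⁻²⁷ × 5.335 × 10⁻¹⁴) = 1.337 × 10⁻²⁰ kg·m/s.
λ = h/p = 6.626 × 10⁻³⁴ / 1.337 × 10⁻²⁰ = 4.96 × 10⁻¹⁴ m = 49.6 fm.

λ = 49.6 fm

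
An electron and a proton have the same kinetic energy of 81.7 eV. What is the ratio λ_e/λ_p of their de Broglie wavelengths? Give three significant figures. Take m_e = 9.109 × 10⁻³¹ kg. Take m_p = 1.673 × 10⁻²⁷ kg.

λ_e/λ_p = 42.9

At fixed KE, p = √(2mKE) so λ = h/p ∝ 1/√m.
λ_e/λ_p = √(m_p/m_e) = √(1.673 × 10⁻²⁷/9.109 × 10⁻³¹) = √(1837) = 42.9.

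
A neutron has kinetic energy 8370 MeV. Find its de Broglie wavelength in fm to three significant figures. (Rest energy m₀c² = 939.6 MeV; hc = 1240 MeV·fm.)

Total energy E = KE + m₀c² = 8370 + 939.6 = 9309.6 MeV.
(pc)² = E² − (m₀c²)² = (9309.6)² − (939.6)² = 8.579 × 10⁷ MeV², so pc = 9262 MeV.
λ = hc/(pc) = 1240 MeV·fm / 9262 MeV = 0.134 fm.

λ = 0.134 fm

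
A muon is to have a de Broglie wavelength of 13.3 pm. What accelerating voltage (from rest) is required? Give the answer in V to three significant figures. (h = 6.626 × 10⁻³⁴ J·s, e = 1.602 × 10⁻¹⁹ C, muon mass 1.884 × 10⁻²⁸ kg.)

p = h/λ = 6.626 × 10⁻³⁴ / 1.330 × 10⁻¹¹ = 4.982 × 10⁻²³ kg·m/s.
KE = p²/(2m) = 6.587 × 10⁻¹⁸ J.
V = KE/e = 6.587 × 10⁻¹⁸ / (1.602 × 10⁻¹⁹) = 41.1 V.

V = 41.1 V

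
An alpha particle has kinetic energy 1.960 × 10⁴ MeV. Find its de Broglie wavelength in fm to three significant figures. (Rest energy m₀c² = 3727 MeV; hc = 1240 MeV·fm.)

Total energy E = KE + m₀c² = 1.960 × 10⁴ + 3727 = 23327 MeV.
(pc)² = E² − (m₀c²)² = (23327)² − (3727)² = 5.303 × 10⁸ MeV², so pc = 2.303 × 10⁴ MeV.
λ = hc/(pc) = 1240 MeV·fm / 2.303 × 10⁴ MeV = 0.0538 fm.

λ = 0.0538 fm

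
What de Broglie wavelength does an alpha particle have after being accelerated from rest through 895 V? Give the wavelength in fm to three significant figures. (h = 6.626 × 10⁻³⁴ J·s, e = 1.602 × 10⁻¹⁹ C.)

KE = 2eV = 2 × 1.602 × 10⁻¹⁹ × 895.0 = 2.868 × 10⁻¹⁶ J.
p = √(2mKE) = √(2 × 6.645 × 10⁻²⁷ × 2.868 × 10⁻¹⁶) = 1.952 × 10⁻²¹ kg·m/s.
λ = h/p = 6.626 × 10⁻³⁴ / 1.952 × 10⁻²¹ = 3.39 × 10⁻¹³ m = 339 fm.

λ = 339 fm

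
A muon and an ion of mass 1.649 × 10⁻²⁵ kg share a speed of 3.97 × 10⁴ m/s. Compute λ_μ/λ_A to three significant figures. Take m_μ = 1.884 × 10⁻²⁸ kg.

At fixed v, p = mv so λ = h/(mv) ∝ 1/m.
λ_μ/λ_A = m_A/m_μ = 1.649 × 10⁻²⁵/1.884 × 10⁻²⁸ = 875.

λ_μ/λ_A = 875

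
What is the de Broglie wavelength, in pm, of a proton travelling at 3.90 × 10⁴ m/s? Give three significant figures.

λ = 10.2 pm

p = mv = 1.673 × 10⁻²⁷ × 3.90 × 10⁴ = 6.525 × 10⁻²³ kg·m/s.
λ = h/p = 6.626 × 10⁻³⁴ / 6.525 × 10⁻²³ = 1.02 × 10⁻¹¹ m = 10.2 pm.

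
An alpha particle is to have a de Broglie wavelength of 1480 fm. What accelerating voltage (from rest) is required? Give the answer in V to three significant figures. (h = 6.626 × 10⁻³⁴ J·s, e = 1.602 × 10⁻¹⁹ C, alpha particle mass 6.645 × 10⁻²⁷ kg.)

V = 47.1 V

p = h/λ = 6.626 × 10⁻³⁴ / 1.480 × 10⁻¹² = 4.477 × 10⁻²² kg·m/s.
KE = p²/(2m) = 1.508 × 10⁻¹⁷ J.
V = KE/2e = 1.508 × 10⁻¹⁷ / (2 × 1.602 × 10⁻¹⁹) = 47.1 V.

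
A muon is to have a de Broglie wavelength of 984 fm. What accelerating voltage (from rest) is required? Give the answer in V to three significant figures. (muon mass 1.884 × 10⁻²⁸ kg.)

p = h/λ = 6.626 × 10⁻³⁴ / 9.840 × 10⁻¹³ = 6.734 × 10⁻²² kg·m/s.
KE = p²/(2m) = 1.203 × 10⁻¹⁵ J.
V = KE/e = 1.203 × 10⁻¹⁵ / (1.602 × 10⁻¹⁹) = 7510 V.

V = 7510 V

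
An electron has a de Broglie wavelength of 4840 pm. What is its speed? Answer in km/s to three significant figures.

v = 150 km/s

p = h/λ = 6.626 × 10⁻³⁴ / 4.840 × 10⁻⁹ = 1.369 × 10⁻²⁵ kg·m/s.
v = p/m = 1.369 × 10⁻²⁵ / 9.109 × 10⁻³¹ = 1.50 × 10⁵ m/s = 150 km/s.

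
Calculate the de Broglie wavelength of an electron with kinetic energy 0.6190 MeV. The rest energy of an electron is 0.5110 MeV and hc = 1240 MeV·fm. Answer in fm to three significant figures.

Total energy E = KE + m₀c² = 0.6190 + 0.5110 = 1.1300 MeV.
(pc)² = E² − (m₀c²)² = (1.1300)² − (0.5110)² = 1.016 MeV², so pc = 1.008 MeV.
λ = hc/(pc) = 1240 MeV·fm / 1.008 MeV = 1230 fm.

λ = 1230 fm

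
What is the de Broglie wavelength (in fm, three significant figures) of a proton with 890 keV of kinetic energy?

λ = 30.3 fm

KE = 890 keV = 1.426 × 10⁻¹³ J.
p = √(2mKE) = √(2 × 1.673 × 10⁻²⁷ × 1.426 × 10⁻¹³) = 2.184 × 10⁻²⁰ kg·m/s.
λ = h/p = 6.626 × 10⁻³⁴ / 2.184 × 10⁻²⁰ = 3.03 × 10⁻¹⁴ m = 30.3 fm.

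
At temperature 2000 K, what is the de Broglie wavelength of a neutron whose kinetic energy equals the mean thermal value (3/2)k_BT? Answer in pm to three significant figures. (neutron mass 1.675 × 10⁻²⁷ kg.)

λ = 56.2 pm

KE = (3/2)k_BT = 1.5 × 1.381 × 10⁻²³ × 2000 = 4.143 × 10⁻²⁰ J.
p = √(2mKE) = √(2 × 1.675 × 10⁻²⁷ × 4.143 × 10⁻²⁰) = 1.178 × 10⁻²³ kg·m/s.
λ = h/p = 5.62 × 10⁻¹¹ m = 56.2 pm.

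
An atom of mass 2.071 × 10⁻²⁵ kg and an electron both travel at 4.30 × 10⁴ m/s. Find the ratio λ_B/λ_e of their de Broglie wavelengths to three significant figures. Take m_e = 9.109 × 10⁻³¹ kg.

At fixed v, p = mv so λ = h/(mv) ∝ 1/m.
λ_B/λ_e = m_e/m_B = 9.109 × 10⁻³¹/2.071 × 10⁻²⁵ = 4.40 × 10⁻⁶.

λ_B/λ_e = 4.40 × 10⁻⁶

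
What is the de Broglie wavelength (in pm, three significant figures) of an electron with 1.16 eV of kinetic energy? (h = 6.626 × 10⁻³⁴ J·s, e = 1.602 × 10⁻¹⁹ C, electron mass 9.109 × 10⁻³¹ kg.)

λ = 1140 pm

KE = 1.16 eV = 1.858 × 10⁻¹⁹ J.
p = √(2mKE) = √(2 × 9.109 × 10⁻³¹ × 1.858 × 10⁻¹⁹) = 5.818 × 10⁻²⁵ kg·m/s.
λ = h/p = 6.626 × 10⁻³⁴ / 5.818 × 10⁻²⁵ = 1.14 × 10⁻⁹ m = 1140 pm.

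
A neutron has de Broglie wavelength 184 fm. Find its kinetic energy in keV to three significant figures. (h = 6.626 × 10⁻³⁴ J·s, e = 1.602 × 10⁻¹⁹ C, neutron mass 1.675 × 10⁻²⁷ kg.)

p = h/λ = 6.626 × 10⁻³⁴ / 1.840 × 10⁻¹³ = 3.601 × 10⁻²¹ kg·m/s.
KE = p²/(2m) = (3.601 × 10⁻²¹)² / (2 × 1.675 × 10⁻²⁷) = 3.871 × 10⁻¹⁵ J = 24.2 keV.

KE = 24.2 keV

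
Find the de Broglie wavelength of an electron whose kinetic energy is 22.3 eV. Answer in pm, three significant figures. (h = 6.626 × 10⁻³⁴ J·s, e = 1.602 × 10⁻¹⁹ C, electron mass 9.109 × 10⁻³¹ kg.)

λ = 260 pm

KE = 22.3 eV = 3.572 × 10⁻¹⁸ J.
p = √(2mKE) = √(2 × 9.109 × 10⁻³¹ × 3.572 × 10⁻¹⁸) = 2.551 × 10⁻²⁴ kg·m/s.
λ = h/p = 6.626 × 10⁻³⁴ / 2.551 × 10⁻²⁴ = 2.60 × 10⁻¹⁰ m = 260 pm.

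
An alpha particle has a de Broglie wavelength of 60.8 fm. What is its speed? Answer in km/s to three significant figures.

p = h/λ = 6.626 × 10⁻³⁴ / 6.080 × 10⁻¹⁴ = 1.090 × 10⁻²⁰ kg·m/s.
v = p/m = 1.090 × 10⁻²⁰ / 6.645 × 10⁻²⁷ = 1.64 × 10⁶ m/s = 1640 km/s.

v = 1640 km/s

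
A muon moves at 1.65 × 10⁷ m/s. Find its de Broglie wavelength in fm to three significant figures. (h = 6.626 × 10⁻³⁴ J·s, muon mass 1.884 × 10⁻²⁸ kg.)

p = mv = 1.884 × 10⁻²⁸ × 1.65 × 10⁷ = 3.109 × 10⁻²¹ kg·m/s.
λ = h/p = 6.626 × 10⁻³⁴ / 3.109 × 10⁻²¹ = 2.13 × 10⁻¹³ m = 213 fm.

λ = 213 fm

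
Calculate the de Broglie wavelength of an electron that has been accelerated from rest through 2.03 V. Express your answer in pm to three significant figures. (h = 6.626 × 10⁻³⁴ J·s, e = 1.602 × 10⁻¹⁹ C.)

λ = 861 pm

KE = eV = 1.602 × 10⁻¹⁹ × 2.030 = 3.252 × 10⁻¹⁹ J.
p = √(2mKE) = √(2 × 9.109 × 10⁻³¹ × 3.252 × 10⁻¹⁹) = 7.697 × 10⁻²⁵ kg·m/s.
λ = h/p = 6.626 × 10⁻³⁴ / 7.697 × 10⁻²⁵ = 8.61 × 10⁻¹⁰ m = 861 pm.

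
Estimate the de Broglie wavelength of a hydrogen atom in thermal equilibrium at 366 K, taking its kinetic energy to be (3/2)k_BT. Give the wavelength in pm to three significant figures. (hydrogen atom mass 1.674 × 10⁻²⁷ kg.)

KE = (3/2)k_BT = 1.5 × 1.381 × 10⁻²³ × 366 = 7.582 × 10⁻²¹ J.
p = √(2mKE) = √(2 × 1.674 × 10⁻²⁷ × 7.582 × 10⁻²¹) = 5.038 × 10⁻²⁴ kg·m/s.
λ = h/p = 1.32 × 10⁻¹⁰ m = 132 pm.

λ = 132 pm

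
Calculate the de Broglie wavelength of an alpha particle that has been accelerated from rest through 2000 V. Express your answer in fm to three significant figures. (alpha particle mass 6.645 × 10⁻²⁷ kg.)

KE = 2eV = 2 × 1.602 × 10⁻¹⁹ × 2000 = 6.408 × 10⁻¹⁶ J.
p = √(2mKE) = √(2 × 6.645 × 10⁻²⁷ × 6.408 × 10⁻¹⁶) = 2.918 × 10⁻²¹ kg·m/s.
λ = h/p = 6.626 × 10⁻³⁴ / 2.918 × 10⁻²¹ = 2.27 × 10⁻¹³ m = 227 fm.

λ = 227 fm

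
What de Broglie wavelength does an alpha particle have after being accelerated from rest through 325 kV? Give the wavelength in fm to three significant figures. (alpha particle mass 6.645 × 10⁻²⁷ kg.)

λ = 17.8 fm

KE = 2eV = 2 × 1.602 × 10⁻¹⁹ × 3.250 × 10⁵ = 1.041 × 10⁻¹³ J.
p = √(2mKE) = √(2 × 6.645 × 10⁻²⁷ × 1.041 × 10⁻¹³) = 3.720 × 10⁻²⁰ kg·m/s.
λ = h/p = 6.626 × 10⁻³⁴ / 3.720 × 10⁻²⁰ = 1.78 × 10⁻¹⁴ m = 17.8 fm.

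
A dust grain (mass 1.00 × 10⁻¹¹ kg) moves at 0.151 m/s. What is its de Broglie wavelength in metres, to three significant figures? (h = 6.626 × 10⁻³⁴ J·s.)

λ = 4.39 × 10⁻²² m

p = mv = 1.00 × 10⁻¹¹ × 0.151 = 1.510 × 10⁻¹² kg·m/s.
λ = h/p = 6.626 × 10⁻³⁴ / 1.510 × 10⁻¹² = 4.39 × 10⁻²² m.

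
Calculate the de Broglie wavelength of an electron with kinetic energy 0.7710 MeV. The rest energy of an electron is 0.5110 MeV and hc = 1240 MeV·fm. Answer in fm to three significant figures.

Total energy E = KE + m₀c² = 0.7710 + 0.5110 = 1.2820 MeV.
(pc)² = E² − (m₀c²)² = (1.2820)² − (0.5110)² = 1.382 MeV², so pc = 1.176 MeV.
λ = hc/(pc) = 1240 MeV·fm / 1.176 MeV = 1050 fm.

λ = 1050 fm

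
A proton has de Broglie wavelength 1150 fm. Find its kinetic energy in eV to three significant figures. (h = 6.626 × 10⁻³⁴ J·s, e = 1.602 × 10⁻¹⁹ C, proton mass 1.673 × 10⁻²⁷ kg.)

KE = 619 eV

p = h/λ = 6.626 × 10⁻³⁴ / 1.150 × 10⁻¹² = 5.762 × 10⁻²² kg·m/s.
KE = p²/(2m) = (5.762 × 10⁻²²)² / (2 × 1.673 × 10⁻²⁷) = 9.922 × 10⁻¹⁷ J = 619 eV.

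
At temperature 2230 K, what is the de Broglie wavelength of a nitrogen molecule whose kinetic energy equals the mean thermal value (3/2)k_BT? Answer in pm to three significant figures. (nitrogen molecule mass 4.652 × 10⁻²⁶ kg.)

λ = 10.1 pm

KE = (3/2)k_BT = 1.5 × 1.381 × 10⁻²³ × 2230 = 4.619 × 10⁻²⁰ J.
p = √(2mKE) = √(2 × 4.652 × 10⁻²⁶ × 4.619 × 10⁻²⁰) = 6.556 × 10⁻²³ kg·m/s.
λ = h/p = 1.01 × 10⁻¹¹ m = 10.1 pm.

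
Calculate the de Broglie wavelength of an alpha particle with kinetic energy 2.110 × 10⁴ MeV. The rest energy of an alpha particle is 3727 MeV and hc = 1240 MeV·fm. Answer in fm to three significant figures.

λ = 0.0505 fm

Total energy E = KE + m₀c² = 2.110 × 10⁴ + 3727 = 24827 MeV.
(pc)² = E² − (m₀c²)² = (24827)² − (3727)² = 6.025 × 10⁸ MeV², so pc = 2.455 × 10⁴ MeV.
λ = hc/(pc) = 1240 MeV·fm / 2.455 × 10⁴ MeV = 0.0505 fm.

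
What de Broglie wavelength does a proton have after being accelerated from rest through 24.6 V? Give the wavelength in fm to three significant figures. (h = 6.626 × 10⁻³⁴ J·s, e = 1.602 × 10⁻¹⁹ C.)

KE = eV = 1.602 × 10⁻¹⁹ × 24.60 = 3.941 × 10⁻¹⁸ J.
p = √(2mKE) = √(2 × 1.673 × 10⁻²⁷ × 3.941 × 10⁻¹⁸) = 1.148 × 10⁻²² kg·m/s.
λ = h/p = 6.626 × 10⁻³⁴ / 1.148 × 10⁻²² = 5.77 × 10⁻¹² m = 5770 fm.

λ = 5770 fm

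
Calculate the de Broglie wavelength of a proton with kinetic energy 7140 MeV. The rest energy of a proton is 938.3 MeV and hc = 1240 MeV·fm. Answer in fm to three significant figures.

Total energy E = KE + m₀c² = 7140 + 938.3 = 8078.3 MeV.
(pc)² = E² − (m₀c²)² = (8078.3)² − (938.3)² = 6.438 × 10⁷ MeV², so pc = 8024 MeV.
λ = hc/(pc) = 1240 MeV·fm / 8024 MeV = 0.155 fm.

λ = 0.155 fm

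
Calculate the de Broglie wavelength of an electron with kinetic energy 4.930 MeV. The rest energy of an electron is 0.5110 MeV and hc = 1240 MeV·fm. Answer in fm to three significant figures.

Total energy E = KE + m₀c² = 4.930 + 0.5110 = 5.4410 MeV.
(pc)² = E² − (m₀c²)² = (5.4410)² − (0.5110)² = 29.34 MeV², so pc = 5.417 MeV.
λ = hc/(pc) = 1240 MeV·fm / 5.417 MeV = 229 fm.

λ = 229 fm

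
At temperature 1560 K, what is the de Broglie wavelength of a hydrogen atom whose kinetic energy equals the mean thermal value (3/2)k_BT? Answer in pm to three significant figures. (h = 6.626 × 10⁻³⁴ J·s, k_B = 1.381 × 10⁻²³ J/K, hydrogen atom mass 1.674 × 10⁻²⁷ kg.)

KE = (3/2)k_BT = 1.5 × 1.381 × 10⁻²³ × 1560 = 3.232 × 10⁻²⁰ J.
p = √(2mKE) = √(2 × 1.674 × 10⁻²⁷ × 3.232 × 10⁻²⁰) = 1.040 × 10⁻²³ kg·m/s.
λ = h/p = 6.37 × 10⁻¹¹ m = 63.7 pm.

λ = 63.7 pm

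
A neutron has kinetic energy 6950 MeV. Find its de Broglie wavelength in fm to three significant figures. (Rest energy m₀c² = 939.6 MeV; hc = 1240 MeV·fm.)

Total energy E = KE + m₀c² = 6950 + 939.6 = 7889.6 MeV.
(pc)² = E² − (m₀c²)² = (7889.6)² − (939.6)² = 6.136 × 10⁷ MeV², so pc = 7833 MeV.
λ = hc/(pc) = 1240 MeV·fm / 7833 MeV = 0.158 fm.

λ = 0.158 fm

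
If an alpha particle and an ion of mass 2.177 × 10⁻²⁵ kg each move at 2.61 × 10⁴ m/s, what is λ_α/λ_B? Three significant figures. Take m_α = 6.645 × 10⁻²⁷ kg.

At fixed v, p = mv so λ = h/(mv) ∝ 1/m.
λ_α/λ_B = m_B/m_α = 2.177 × 10⁻²⁵/6.645 × 10⁻²⁷ = 32.8.

λ_α/λ_B = 32.8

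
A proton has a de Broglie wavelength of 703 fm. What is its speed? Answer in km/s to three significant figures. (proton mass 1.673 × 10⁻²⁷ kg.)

v = 563 km/s

p = h/λ = 6.626 × 10⁻³⁴ / 7.030 × 10⁻¹³ = 9.425 × 10⁻²² kg·m/s.
v = p/m = 9.425 × 10⁻²² / 1.673 × 10⁻²⁷ = 5.63 × 10⁵ m/s = 563 km/s.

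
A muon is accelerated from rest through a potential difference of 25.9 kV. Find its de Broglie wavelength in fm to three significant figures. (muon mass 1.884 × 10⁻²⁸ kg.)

λ = 530 fm

KE = eV = 1.602 × 10⁻¹⁹ × 2.590 × 10⁴ = 4.149 × 10⁻¹⁵ J.
p = √(2mKE) = √(2 × 1.884 × 10⁻²⁸ × 4.149 × 10⁻¹⁵) = 1.250 × 10⁻²¹ kg·m/s.
λ = h/p = 6.626 × 10⁻³⁴ / 1.250 × 10⁻²¹ = 5.30 × 10⁻¹³ m = 530 fm.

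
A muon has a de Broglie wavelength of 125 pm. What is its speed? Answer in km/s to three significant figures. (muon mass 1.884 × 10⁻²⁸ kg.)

v = 28.1 km/s

p = h/λ = 6.626 × 10⁻³⁴ / 1.250 × 10⁻¹⁰ = 5.301 × 10⁻²⁴ kg·m/s.
v = p/m = 5.301 × 10⁻²⁴ / 1.884 × 10⁻²⁸ = 2.81 × 10⁴ m/s = 28.1 km/s.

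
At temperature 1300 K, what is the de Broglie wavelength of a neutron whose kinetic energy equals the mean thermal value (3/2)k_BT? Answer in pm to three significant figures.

λ = 69.8 pm

KE = (3/2)k_BT = 1.5 × 1.381 × 10⁻²³ × 1300 = 2.693 × 10⁻²⁰ J.
p = √(2mKE) = √(2 × 1.675 × 10⁻²⁷ × 2.693 × 10⁻²⁰) = 9.498 × 10⁻²⁴ kg·m/s.
λ = h/p = 6.98 × 10⁻¹¹ m = 69.8 pm.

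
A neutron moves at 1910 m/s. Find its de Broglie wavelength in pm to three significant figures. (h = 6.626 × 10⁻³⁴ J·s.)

λ = 207 pm

p = mv = 1.675 × 10⁻²⁷ × 1910 = 3.199 × 10⁻²⁴ kg·m/s.
λ = h/p = 6.626 × 10⁻³⁴ / 3.199 × 10⁻²⁴ = 2.07 × 10⁻¹⁰ m = 207 pm.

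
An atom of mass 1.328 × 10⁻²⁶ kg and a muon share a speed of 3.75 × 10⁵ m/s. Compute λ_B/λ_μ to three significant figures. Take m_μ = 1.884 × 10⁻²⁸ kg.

λ_B/λ_μ = 0.0142

At fixed v, p = mv so λ = h/(mv) ∝ 1/m.
λ_B/λ_μ = m_μ/m_B = 1.884 × 10⁻²⁸/1.328 × 10⁻²⁶ = 0.0142.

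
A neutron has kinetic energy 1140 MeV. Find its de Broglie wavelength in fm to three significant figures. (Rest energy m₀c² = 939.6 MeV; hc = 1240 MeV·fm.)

Total energy E = KE + m₀c² = 1140 + 939.6 = 2079.6 MeV.
(pc)² = E² − (m₀c²)² = (2079.6)² − (939.6)² = 3.442 × 10⁶ MeV², so pc = 1855 MeV.
λ = hc/(pc) = 1240 MeV·fm / 1855 MeV = 0.668 fm.

λ = 0.668 fm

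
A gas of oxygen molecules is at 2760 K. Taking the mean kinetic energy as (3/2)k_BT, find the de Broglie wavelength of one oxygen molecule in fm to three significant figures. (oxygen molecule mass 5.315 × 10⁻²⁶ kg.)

KE = (3/2)k_BT = 1.5 × 1.381 × 10⁻²³ × 2760 = 5.717 × 10⁻²⁰ J.
p = √(2mKE) = √(2 × 5.315 × 10⁻²⁶ × 5.717 × 10⁻²⁰) = 7.796 × 10⁻²³ kg·m/s.
λ = h/p = 8.50 × 10⁻¹² m = 8500 fm.

λ = 8500 fm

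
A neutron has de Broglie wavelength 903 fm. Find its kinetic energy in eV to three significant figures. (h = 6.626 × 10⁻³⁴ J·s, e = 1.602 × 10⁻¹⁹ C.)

p = h/λ = 6.626 × 10⁻³⁴ / 9.030 × 10⁻¹³ = 7.338 × 10⁻²² kg·m/s.
KE = p²/(2m) = (7.338 × 10⁻²²)² / (2 × 1.675 × 10⁻²⁷) = 1.607 × 10⁻¹⁶ J = 1000 eV.

KE = 1000 eV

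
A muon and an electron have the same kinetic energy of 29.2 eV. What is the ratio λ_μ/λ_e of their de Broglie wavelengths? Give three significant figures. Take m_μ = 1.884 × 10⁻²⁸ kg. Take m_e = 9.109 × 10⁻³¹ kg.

λ_μ/λ_e = 0.0695

At fixed KE, p = √(2mKE) so λ = h/p ∝ 1/√m.
λ_μ/λ_e = √(m_e/m_μ) = √(9.109 × 10⁻³¹/1.884 × 10⁻²⁸) = √(4.835 × 10⁻³) = 0.0695.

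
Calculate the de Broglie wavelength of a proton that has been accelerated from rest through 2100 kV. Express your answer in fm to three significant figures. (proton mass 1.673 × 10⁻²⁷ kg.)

λ = 19.7 fm

KE = eV = 1.602 × 10⁻¹⁹ × 2.100 × 10⁶ = 3.364 × 10⁻¹³ J.
p = √(2mKE) = √(2 × 1.673 × 10⁻²⁷ × 3.364 × 10⁻¹³) = 3.355 × 10⁻²⁰ kg·m/s.
λ = h/p = 6.626 × 10⁻³⁴ / 3.355 × 10⁻²⁰ = 1.97 × 10⁻¹⁴ m = 19.7 fm.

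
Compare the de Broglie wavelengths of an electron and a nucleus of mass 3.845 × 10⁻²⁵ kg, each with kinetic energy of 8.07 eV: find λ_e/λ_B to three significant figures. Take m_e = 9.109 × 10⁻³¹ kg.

At fixed KE, p = √(2mKE) so λ = h/p ∝ 1/√m.
λ_e/λ_B = √(m_B/m_e) = √(3.845 × 10⁻²⁵/9.109 × 10⁻³¹) = √(4.221 × 10⁵) = 650.

λ_e/λ_B = 650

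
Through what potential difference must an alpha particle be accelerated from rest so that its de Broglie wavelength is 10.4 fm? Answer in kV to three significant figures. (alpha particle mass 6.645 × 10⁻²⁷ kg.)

V = 953 kV

p = h/λ = 6.626 × 10⁻³⁴ / 1.040 × 10⁻¹⁴ = 6.371 × 10⁻²⁰ kg·m/s.
KE = p²/(2m) = 3.054 × 10⁻¹³ J.
V = KE/2e = 3.054 × 10⁻¹³ / (2 × 1.602 × 10⁻¹⁹) = 953 kV.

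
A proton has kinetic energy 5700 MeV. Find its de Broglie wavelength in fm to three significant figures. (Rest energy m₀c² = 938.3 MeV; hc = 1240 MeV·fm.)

λ = 0.189 fm

Total energy E = KE + m₀c² = 5700 + 938.3 = 6638.3 MeV.
(pc)² = E² − (m₀c²)² = (6638.3)² − (938.3)² = 4.319 × 10⁷ MeV², so pc = 6572 MeV.
λ = hc/(pc) = 1240 MeV·fm / 6572 MeV = 0.189 fm.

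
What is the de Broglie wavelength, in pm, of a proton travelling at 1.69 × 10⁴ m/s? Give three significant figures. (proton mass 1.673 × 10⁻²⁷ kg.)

p = mv = 1.673 × 10⁻²⁷ × 1.69 × 10⁴ = 2.827 × 10⁻²³ kg·m/s.
λ = h/p = 6.626 × 10⁻³⁴ / 2.827 × 10⁻²³ = 2.34 × 10⁻¹¹ m = 23.4 pm.

λ = 23.4 pm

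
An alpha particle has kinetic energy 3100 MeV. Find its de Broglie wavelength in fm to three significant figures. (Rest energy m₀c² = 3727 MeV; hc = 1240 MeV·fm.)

λ = 0.217 fm

Total energy E = KE + m₀c² = 3100 + 3727 = 6827 MeV.
(pc)² = E² − (m₀c²)² = (6827)² − (3727)² = 3.272 × 10⁷ MeV², so pc = 5720 MeV.
λ = hc/(pc) = 1240 MeV·fm / 5720 MeV = 0.217 fm.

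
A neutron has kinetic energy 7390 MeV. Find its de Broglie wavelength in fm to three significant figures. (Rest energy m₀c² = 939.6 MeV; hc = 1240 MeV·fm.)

λ = 0.150 fm

Total energy E = KE + m₀c² = 7390 + 939.6 = 8329.6 MeV.
(pc)² = E² − (m₀c²)² = (8329.6)² − (939.6)² = 6.850 × 10⁷ MeV², so pc = 8276 MeV.
λ = hc/(pc) = 1240 MeV·fm / 8276 MeV = 0.150 fm.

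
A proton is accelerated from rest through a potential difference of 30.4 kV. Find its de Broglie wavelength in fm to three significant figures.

KE = eV = 1.602 × 10⁻¹⁹ × 3.040 × 10⁴ = 4.870 × 10⁻¹⁵ J.
p = √(2mKE) = √(2 × 1.673 × 10⁻²⁷ × 4.870 × 10⁻¹⁵) = 4.037 × 10⁻²¹ kg·m/s.
λ = h/p = 6.626 × 10⁻³⁴ / 4.037 × 10⁻²¹ = 1.64 × 10⁻¹³ m = 164 fm.

λ = 164 fm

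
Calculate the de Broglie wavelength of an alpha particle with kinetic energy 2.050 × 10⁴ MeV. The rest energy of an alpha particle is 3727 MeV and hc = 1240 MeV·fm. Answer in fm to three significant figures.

Total energy E = KE + m₀c² = 2.050 × 10⁴ + 3727 = 24227 MeV.
(pc)² = E² − (m₀c²)² = (24227)² − (3727)² = 5.731 × 10⁸ MeV², so pc = 2.394 × 10⁴ MeV.
λ = hc/(pc) = 1240 MeV·fm / 2.394 × 10⁴ MeV = 0.0518 fm.

λ = 0.0518 fm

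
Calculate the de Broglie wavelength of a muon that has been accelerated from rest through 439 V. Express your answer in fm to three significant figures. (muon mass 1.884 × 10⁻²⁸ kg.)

λ = 4070 fm

KE = eV = 1.602 × 10⁻¹⁹ × 439.0 = 7.033 × 10⁻¹⁷ J.
p = √(2mKE) = √(2 × 1.884 × 10⁻²⁸ × 7.033 × 10⁻¹⁷) = 1.628 × 10⁻²² kg·m/s.
λ = h/p = 6.626 × 10⁻³⁴ / 1.628 × 10⁻²² = 4.07 × 10⁻¹² m = 4070 fm.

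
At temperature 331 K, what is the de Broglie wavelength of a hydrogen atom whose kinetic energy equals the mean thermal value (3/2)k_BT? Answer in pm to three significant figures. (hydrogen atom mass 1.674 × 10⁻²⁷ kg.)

KE = (3/2)k_BT = 1.5 × 1.381 × 10⁻²³ × 331 = 6.857 × 10⁻²¹ J.
p = √(2mKE) = √(2 × 1.674 × 10⁻²⁷ × 6.857 × 10⁻²¹) = 4.791 × 10⁻²⁴ kg·m/s.
λ = h/p = 1.38 × 10⁻¹⁰ m = 138 pm.

λ = 138 pm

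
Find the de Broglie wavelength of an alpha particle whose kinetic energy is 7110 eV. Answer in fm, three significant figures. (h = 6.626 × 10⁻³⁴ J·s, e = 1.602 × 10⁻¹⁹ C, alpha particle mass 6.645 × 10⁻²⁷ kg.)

λ = 170 fm

KE = 7110 eV = 1.139 × 10⁻¹⁵ J.
p = √(2mKE) = √(2 × 6.645 × 10⁻²⁷ × 1.139 × 10⁻¹⁵) = 3.891 × 10⁻²¹ kg·m/s.
λ = h/p = 6.626 × 10⁻³⁴ / 3.891 × 10⁻²¹ = 1.70 × 10⁻¹³ m = 170 fm.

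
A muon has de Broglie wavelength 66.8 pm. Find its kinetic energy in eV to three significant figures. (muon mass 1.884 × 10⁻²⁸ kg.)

KE = 1.63 eV

p = h/λ = 6.626 × 10⁻³⁴ / 6.680 × 10⁻¹¹ = 9.919 × 10⁻²⁴ kg·m/s.
KE = p²/(2m) = (9.919 × 10⁻²⁴)² / (2 × 1.884 × 10⁻²⁸) = 2.611 × 10⁻¹⁹ J = 1.63 eV.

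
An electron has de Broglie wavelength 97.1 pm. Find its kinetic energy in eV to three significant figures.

KE = 160 eV

p = h/λ = 6.626 × 10⁻³⁴ / 9.710 × 10⁻¹¹ = 6.824 × 10⁻²⁴ kg·m/s.
KE = p²/(2m) = (6.824 × 10⁻²⁴)² / (2 × 9.109 × 10⁻³¹) = 2.556 × 10⁻¹⁷ J = 160 eV.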